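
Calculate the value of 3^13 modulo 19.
Using repeated squaring. 13 = 8 + 4 + 1 (binary 1101). Repeated squaring mod 19: 3^1 ≡ 3; 3^2 ≡ 3² = 9 ≡ 9; 3^4 ≡ 9² = 81 ≡ 5; 3^8 ≡ 5² = 25 ≡ 6. Multiply: 3^13 = 3^8 × 3^4 × 3^1 ≡ 6 × 5 × 3 (mod 19): 6 × 5 = 30 ≡ 11; 11 × 3 = 33 ≡ 14. So 3^13 ≡ 14 (mod 19).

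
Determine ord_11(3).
Powers of 3 mod 11: 3^1≡3, 3^2≡9, 3^3≡5, 3^4≡4, 3^5≡1. Order = 5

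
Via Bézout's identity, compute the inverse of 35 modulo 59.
Extended GCD: 35(27) + 59(-16) = 1. So 35^(-1) ≡ 27 ≡ 27 (mod 59). Verify: 35 × 27 = 945 ≡ 1 (mod 59)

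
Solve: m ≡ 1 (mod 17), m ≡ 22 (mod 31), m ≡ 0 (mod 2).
M = 17 × 31 × 2 = 1054. M₁ = 62, y₁ ≡ 14 (mod 17). M₂ = 34, y₂ ≡ 21 (mod 31). M₃ = 527, y₃ ≡ 1 (mod 2). m = 1×62×14 + 22×34×21 + 0×527×1 ≡ 766 (mod 1054)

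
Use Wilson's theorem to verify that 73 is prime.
(72)! mod 73 = 72. Since this equals -1 (mod 73), Wilson confirms 73 is prime.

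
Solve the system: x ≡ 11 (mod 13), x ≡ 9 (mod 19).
M = 13 × 19 = 247. M₁ = 19, y₁ ≡ 11 (mod 13). M₂ = 13, y₂ ≡ 3 (mod 19). x = 11×19×11 + 9×13×3 ≡ 180 (mod 247)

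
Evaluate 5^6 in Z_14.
6 = 4 + 2 (binary 110). Repeated squaring mod 14: 5^1 ≡ 5; 5^2 ≡ 5² = 25 ≡ 11; 5^4 ≡ 11² = 121 ≡ 9. Multiply: 5^6 = 5^4 × 5^2 ≡ 9 × 11 (mod 14): 9 × 11 = 99 ≡ 1. So 5^6 ≡ 1 (mod 14).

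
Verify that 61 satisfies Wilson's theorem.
(60)! mod 61 = 60. Since this equals -1 (mod 61), Wilson confirms 61 is prime.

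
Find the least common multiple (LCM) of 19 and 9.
171

First find GCD(19, 9) using the Euclidean algorithm:
19 = 2 × 9 + 1
9 = 9 × 1 + 0
GCD(19, 9) = 1

LCM formula: LCM(a, b) = (a × b) / GCD(a, b)
LCM(19, 9) = (19 × 9) / 1
LCM(19, 9) = 171 / 1
LCM(19, 9) = 171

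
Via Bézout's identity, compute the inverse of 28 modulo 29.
Extended GCD: 28(-1) + 29(1) = 1. So 28^(-1) ≡ 28 ≡ 28 (mod 29). Verify: 28 × 28 = 784 ≡ 1 (mod 29)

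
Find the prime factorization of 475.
5^2 × 19

Divide by primes starting from smallest:
475 ÷ 5 = 95
95 ÷ 5 = 19
19 ÷ 19 = 1

475 = 5^2 × 19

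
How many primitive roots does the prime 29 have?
Number of primitive roots mod 29 = φ(28) = 12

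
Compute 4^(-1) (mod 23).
4^(-1) ≡ 6 (mod 23). Verification: 4 × 6 = 24 ≡ 1 (mod 23)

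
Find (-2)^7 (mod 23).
(-2) ≡ 21 (mod 23). 7 = 4 + 2 + 1 (binary 111). Repeated squaring mod 23: 21^1 ≡ 21; 21^2 ≡ 21² = 441 ≡ 4; 21^4 ≡ 4² = 16 ≡ 16. Multiply: (-2)^7 ≡ 21^4 × 21^2 × 21^1 ≡ 16 × 4 × 21 (mod 23): 16 × 4 = 64 ≡ 18; 18 × 21 = 378 ≡ 10. So (-2)^7 ≡ 10 (mod 23).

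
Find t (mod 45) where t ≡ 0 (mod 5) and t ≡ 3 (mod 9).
M = 5 × 9 = 45. M₁ = 9, y₁ ≡ 4 (mod 5). M₂ = 5, y₂ ≡ 2 (mod 9). t = 0×9×4 + 3×5×2 ≡ 30 (mod 45)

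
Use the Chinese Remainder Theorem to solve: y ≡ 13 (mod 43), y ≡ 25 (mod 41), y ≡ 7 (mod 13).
10849

Using the Chinese Remainder Theorem:
M = product of moduli = 22919
For equation 1: M_1 = 533, 533 ≡ 17 (mod 43), inverse of 533 mod 43 is 38 (check: 17 × 38 = 646 ≡ 1 (mod 43))
For equation 2: M_2 = 559, 559 ≡ 26 (mod 41), inverse of 559 mod 41 is 30 (check: 26 × 30 = 780 ≡ 1 (mod 41))
For equation 3: M_3 = 1763, 1763 ≡ 8 (mod 13), inverse of 1763 mod 13 is 5 (check: 8 × 5 = 40 ≡ 1 (mod 13))
Combine: y ≡ Σ r_i×M_i×(M_i⁻¹ mod m_i) = 13×533×38 + 25×559×30 + 7×1763×5 = 263302 + 419250 + 61705 = 744257
744257 mod 22919 = 10849
y ≡ 10849 (mod 22919)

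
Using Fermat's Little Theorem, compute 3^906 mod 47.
By Fermat: 3^{46} ≡ 1 (mod 47). 906 ≡ 32 (mod 46). So 3^{906} ≡ 3^{32} ≡ 37 (mod 47)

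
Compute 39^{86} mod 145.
71

Using successive squaring:
Binary expansion of 86: 1010110
Powers of 39 mod 145 (each is the square of the previous):
  39^1 ≡ 39 (mod 145)
  39^2 ≡ 39² = 1521 ≡ 71 (mod 145)
  39^4 ≡ 71² = 5041 ≡ 111 (mod 145)
  39^8 ≡ 111² = 12321 ≡ 141 (mod 145)
  39^16 ≡ 141² = 19881 ≡ 16 (mod 145)
  39^32 ≡ 16² = 256 ≡ 111 (mod 145)
  39^64 ≡ 111² = 12321 ≡ 141 (mod 145)
86 = 64 + 16 + 4 + 2, so 39^86 = 39^64 × 39^16 × 39^4 × 39^2 ≡ 141 × 16 × 111 × 71 (mod 145)
Multiplying step by step:
  141 × 16 = 2256 ≡ 81 (mod 145)
  81 × 111 = 8991 ≡ 1 (mod 145)
  1 × 71 = 71 ≡ 71 (mod 145)
Result: 39^86 ≡ 71 (mod 145)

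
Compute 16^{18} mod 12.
4

Using successive squaring:
Binary expansion of 18: 10010
Powers of 16 mod 12 (each is the square of the previous):
  16^1 ≡ 4 (mod 12)
  16^2 ≡ 4² = 16 ≡ 4 (mod 12)
  16^4 ≡ 4² = 16 ≡ 4 (mod 12)
  16^8 ≡ 4² = 16 ≡ 4 (mod 12)
  16^16 ≡ 4² = 16 ≡ 4 (mod 12)
18 = 16 + 2, so 16^18 = 16^16 × 16^2 ≡ 4 × 4 (mod 12)
Multiplying step by step:
  4 × 4 = 16 ≡ 4 (mod 12)
Result: 16^18 ≡ 4 (mod 12)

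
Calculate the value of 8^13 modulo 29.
Using repeated squaring. 13 = 8 + 4 + 1 (binary 1101). Repeated squaring mod 29: 8^1 ≡ 8; 8^2 ≡ 8² = 64 ≡ 6; 8^4 ≡ 6² = 36 ≡ 7; 8^8 ≡ 7² = 49 ≡ 20. Multiply: 8^13 = 8^8 × 8^4 × 8^1 ≡ 20 × 7 × 8 (mod 29): 20 × 7 = 140 ≡ 24; 24 × 8 = 192 ≡ 18. So 8^13 ≡ 18 (mod 29).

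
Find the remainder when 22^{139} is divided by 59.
By Fermat: 22^{58} ≡ 1 (mod 59). 139 = 2×58 + 23. So 22^{139} ≡ 22^{23} ≡ 7 (mod 59)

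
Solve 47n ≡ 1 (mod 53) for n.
44

Using Extended Euclidean Algorithm:
gcd(47, 53) = 1
Bezout coefficients: 47 × -9 + 53 × 8 = 1
So 47 × -9 ≡ 1 (mod 53)
The inverse is -9 mod 53 = 44
Verification: 47 × 44 = 2068 = 39 × 53 + 1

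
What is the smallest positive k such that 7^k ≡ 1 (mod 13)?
Powers of 7 mod 13: 7^1≡7, 7^2≡10, 7^3≡5, 7^4≡9, 7^5≡11, 7^6≡12, 7^7≡6, 7^8≡3, 7^9≡8, 7^10≡4, 7^11≡2, 7^12≡1. Order = 12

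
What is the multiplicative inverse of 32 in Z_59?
24

Using Extended Euclidean Algorithm:
gcd(32, 59) = 1
Bezout coefficients: 32 × 24 + 59 × -13 = 1
So 32 × 24 ≡ 1 (mod 59)
The inverse is 24 mod 59 = 24
Verification: 32 × 24 = 768 = 13 × 59 + 1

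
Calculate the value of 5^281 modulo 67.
Using Fermat: 5^{66} ≡ 1 (mod 67). 281 ≡ 17 (mod 66). So 5^{281} ≡ 5^{17} ≡ 53 (mod 67)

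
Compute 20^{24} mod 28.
8

Using successive squaring:
Binary expansion of 24: 11000
Powers of 20 mod 28 (each is the square of the previous):
  20^1 ≡ 20 (mod 28)
  20^2 ≡ 20² = 400 ≡ 8 (mod 28)
  20^4 ≡ 8² = 64 ≡ 8 (mod 28)
  20^8 ≡ 8² = 64 ≡ 8 (mod 28)
  20^16 ≡ 8² = 64 ≡ 8 (mod 28)
24 = 16 + 8, so 20^24 = 20^16 × 20^8 ≡ 8 × 8 (mod 28)
Multiplying step by step:
  8 × 8 = 64 ≡ 8 (mod 28)
Result: 20^24 ≡ 8 (mod 28)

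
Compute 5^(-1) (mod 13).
8

Using Extended Euclidean Algorithm:
gcd(5, 13) = 1
Bezout coefficients: 5 × -5 + 13 × 2 = 1
So 5 × -5 ≡ 1 (mod 13)
The inverse is -5 mod 13 = 8
Verification: 5 × 8 = 40 = 3 × 13 + 1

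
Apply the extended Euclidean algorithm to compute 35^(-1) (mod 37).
Extended GCD: 35(18) + 37(-17) = 1. So 35^(-1) ≡ 18 ≡ 18 (mod 37). Verify: 35 × 18 = 630 ≡ 1 (mod 37)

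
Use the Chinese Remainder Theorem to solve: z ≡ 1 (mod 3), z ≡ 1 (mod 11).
M = 3 × 11 = 33. M₁ = 11, y₁ ≡ 2 (mod 3). M₂ = 3, y₂ ≡ 4 (mod 11). z = 1×11×2 + 1×3×4 ≡ 1 (mod 33)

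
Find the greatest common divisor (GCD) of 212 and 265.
53

Using the Euclidean algorithm:
212 = 0 × 265 + 212
265 = 1 × 212 + 53
212 = 4 × 53 + 0

GCD(212, 265) = 53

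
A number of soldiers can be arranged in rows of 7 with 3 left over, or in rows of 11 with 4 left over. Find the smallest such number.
M = 7 × 11 = 77. M₁ = 11, y₁ ≡ 2 (mod 7). M₂ = 7, y₂ ≡ 8 (mod 11). x = 3×11×2 + 4×7×8 ≡ 59 (mod 77). The smallest positive such number is 59.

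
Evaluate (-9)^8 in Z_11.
(-9) ≡ 2 (mod 11). 8 = 8 (binary 1000). Repeated squaring mod 11: 2^1 ≡ 2; 2^2 ≡ 2² = 4 ≡ 4; 2^4 ≡ 4² = 16 ≡ 5; 2^8 ≡ 5² = 25 ≡ 3. So (-9)^8 ≡ 3 (mod 11).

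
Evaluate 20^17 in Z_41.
Using repeated squaring. 17 = 16 + 1 (binary 10001). Repeated squaring mod 41: 20^1 ≡ 20; 20^2 ≡ 20² = 400 ≡ 31; 20^4 ≡ 31² = 961 ≡ 18; 20^8 ≡ 18² = 324 ≡ 37; 20^16 ≡ 37² = 1369 ≡ 16. Multiply: 20^17 = 20^16 × 20^1 ≡ 16 × 20 (mod 41): 16 × 20 = 320 ≡ 33. So 20^17 ≡ 33 (mod 41).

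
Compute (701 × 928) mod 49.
4

(701 × 928) = 650528
650528 mod 49 = 4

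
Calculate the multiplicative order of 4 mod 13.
Powers of 4 mod 13: 4^1≡4, 4^2≡3, 4^3≡12, 4^4≡9, 4^5≡10, 4^6≡1. Order = 6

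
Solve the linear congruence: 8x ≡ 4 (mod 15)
8

Since gcd(8, 15) = 1 divides 4, a solution exists.
Multiply both sides by the inverse of 8 mod 15:
  8^(-1) mod 15 = 2
  x ≡ 2 × 4 ≡ 8 ≡ 8 (mod 15)
Verification: 8 × 8 = 64 = 4 × 15 + 4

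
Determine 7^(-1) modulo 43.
7^(-1) ≡ 37 (mod 43). Verification: 7 × 37 = 259 ≡ 1 (mod 43)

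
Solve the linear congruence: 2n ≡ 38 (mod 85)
19

Since gcd(2, 85) = 1 divides 38, a solution exists.
Multiply both sides by the inverse of 2 mod 85:
  2^(-1) mod 85 = 43
  x ≡ 43 × 38 ≡ 1634 ≡ 19 (mod 85)
Verification: 2 × 19 = 38 = 0 × 85 + 38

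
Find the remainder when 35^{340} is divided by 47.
By Fermat: 35^{46} ≡ 1 (mod 47). 340 = 7×46 + 18. So 35^{340} ≡ 35^{18} ≡ 37 (mod 47)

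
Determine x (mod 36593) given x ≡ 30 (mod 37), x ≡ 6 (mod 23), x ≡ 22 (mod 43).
7504

Using the Chinese Remainder Theorem:
M = product of moduli = 36593
For equation 1: M_1 = 989, 989 ≡ 27 (mod 37), inverse of 989 mod 37 is 11 (check: 27 × 11 = 297 ≡ 1 (mod 37))
For equation 2: M_2 = 1591, 1591 ≡ 4 (mod 23), inverse of 1591 mod 23 is 6 (check: 4 × 6 = 24 ≡ 1 (mod 23))
For equation 3: M_3 = 851, 851 ≡ 34 (mod 43), inverse of 851 mod 43 is 19 (check: 34 × 19 = 646 ≡ 1 (mod 43))
Combine: x ≡ Σ r_i×M_i×(M_i⁻¹ mod m_i) = 30×989×11 + 6×1591×6 + 22×851×19 = 326370 + 57276 + 355718 = 739364
739364 mod 36593 = 7504
x ≡ 7504 (mod 36593)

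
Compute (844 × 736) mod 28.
4

(844 × 736) = 621184
621184 mod 28 = 4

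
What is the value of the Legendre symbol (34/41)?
(34/41) = 34^{20} mod 41 = -1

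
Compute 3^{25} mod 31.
6

Using successive squaring:
Binary expansion of 25: 11001
Powers of 3 mod 31 (each is the square of the previous):
  3^1 ≡ 3 (mod 31)
  3^2 ≡ 3² = 9 ≡ 9 (mod 31)
  3^4 ≡ 9² = 81 ≡ 19 (mod 31)
  3^8 ≡ 19² = 361 ≡ 20 (mod 31)
  3^16 ≡ 20² = 400 ≡ 28 (mod 31)
25 = 16 + 8 + 1, so 3^25 = 3^16 × 3^8 × 3^1 ≡ 28 × 20 × 3 (mod 31)
Multiplying step by step:
  28 × 20 = 560 ≡ 2 (mod 31)
  2 × 3 = 6 ≡ 6 (mod 31)
Result: 3^25 ≡ 6 (mod 31)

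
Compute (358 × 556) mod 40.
8

(358 × 556) = 199048
199048 mod 40 = 8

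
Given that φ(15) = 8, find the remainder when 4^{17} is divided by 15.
By Euler: 4^{8} ≡ 1 (mod 15) since gcd(4, 15) = 1. 17 = 2×8 + 1. So 4^{17} ≡ 4^{1} ≡ 4 (mod 15)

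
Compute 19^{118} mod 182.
121

Using successive squaring:
Binary expansion of 118: 1110110
Powers of 19 mod 182 (each is the square of the previous):
  19^1 ≡ 19 (mod 182)
  19^2 ≡ 19² = 361 ≡ 179 (mod 182)
  19^4 ≡ 179² = 32041 ≡ 9 (mod 182)
  19^8 ≡ 9² = 81 ≡ 81 (mod 182)
  19^16 ≡ 81² = 6561 ≡ 9 (mod 182)
  19^32 ≡ 9² = 81 ≡ 81 (mod 182)
  19^64 ≡ 81² = 6561 ≡ 9 (mod 182)
118 = 64 + 32 + 16 + 4 + 2, so 19^118 = 19^64 × 19^32 × 19^16 × 19^4 × 19^2 ≡ 9 × 81 × 9 × 9 × 179 (mod 182)
Multiplying step by step:
  9 × 81 = 729 ≡ 1 (mod 182)
  1 × 9 = 9 ≡ 9 (mod 182)
  9 × 9 = 81 ≡ 81 (mod 182)
  81 × 179 = 14499 ≡ 121 (mod 182)
Result: 19^118 ≡ 121 (mod 182)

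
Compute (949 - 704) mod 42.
35

(949 - 704) = 245
245 mod 42 = 35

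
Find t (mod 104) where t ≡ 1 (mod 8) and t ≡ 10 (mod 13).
M = 8 × 13 = 104. M₁ = 13, y₁ ≡ 5 (mod 8). M₂ = 8, y₂ ≡ 5 (mod 13). t = 1×13×5 + 10×8×5 ≡ 49 (mod 104)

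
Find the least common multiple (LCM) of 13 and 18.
234

First find GCD(13, 18) using the Euclidean algorithm:
13 = 0 × 18 + 13
18 = 1 × 13 + 5
13 = 2 × 5 + 3
5 = 1 × 3 + 2
3 = 1 × 2 + 1
2 = 2 × 1 + 0
GCD(13, 18) = 1

LCM formula: LCM(a, b) = (a × b) / GCD(a, b)
LCM(13, 18) = (13 × 18) / 1
LCM(13, 18) = 234 / 1
LCM(13, 18) = 234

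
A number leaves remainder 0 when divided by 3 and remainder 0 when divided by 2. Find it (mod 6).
M = 3 × 2 = 6. M₁ = 2, y₁ ≡ 2 (mod 3). M₂ = 3, y₂ ≡ 1 (mod 2). z = 0×2×2 + 0×3×1 ≡ 0 (mod 6)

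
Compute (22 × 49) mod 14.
0

(22 × 49) = 1078
1078 mod 14 = 0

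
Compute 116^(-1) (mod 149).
116^(-1) ≡ 9 (mod 149). Verification: 116 × 9 = 1044 ≡ 1 (mod 149)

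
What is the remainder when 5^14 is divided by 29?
Using repeated squaring. 14 = 8 + 4 + 2 (binary 1110). Repeated squaring mod 29: 5^1 ≡ 5; 5^2 ≡ 5² = 25 ≡ 25; 5^4 ≡ 25² = 625 ≡ 16; 5^8 ≡ 16² = 256 ≡ 24. Multiply: 5^14 = 5^8 × 5^4 × 5^2 ≡ 24 × 16 × 25 (mod 29): 24 × 16 = 384 ≡ 7; 7 × 25 = 175 ≡ 1. So 5^14 ≡ 1 (mod 29).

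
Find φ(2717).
2160

Prime factorization: 2717 = 11 × 13 × 19
Using the formula φ(n) = n × Π(1 - 1/p) for each prime factor p:
φ(2717) = 2717 × (1 - 1/11) × (1 - 1/13) × (1 - 1/19)
φ(2717) = 2160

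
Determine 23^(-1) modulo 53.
23^(-1) ≡ 30 (mod 53). Verification: 23 × 30 = 690 ≡ 1 (mod 53)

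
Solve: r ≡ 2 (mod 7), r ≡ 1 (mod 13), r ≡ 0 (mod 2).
M = 7 × 13 × 2 = 182. M₁ = 26, y₁ ≡ 3 (mod 7). M₂ = 14, y₂ ≡ 1 (mod 13). M₃ = 91, y₃ ≡ 1 (mod 2). r = 2×26×3 + 1×14×1 + 0×91×1 ≡ 170 (mod 182)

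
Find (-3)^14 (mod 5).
Using Fermat: (-3)^{4} ≡ 1 (mod 5). 14 ≡ 2 (mod 4). So (-3)^{14} ≡ (-3)^{2} ≡ 4 (mod 5)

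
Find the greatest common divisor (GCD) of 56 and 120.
8

Using the Euclidean algorithm:
56 = 0 × 120 + 56
120 = 2 × 56 + 8
56 = 7 × 8 + 0

GCD(56, 120) = 8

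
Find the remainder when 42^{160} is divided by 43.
By Fermat: 42^{42} ≡ 1 (mod 43). 160 = 3×42 + 34. So 42^{160} ≡ 42^{34} ≡ 1 (mod 43)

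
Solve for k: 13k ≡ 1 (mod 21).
13

Since gcd(13, 21) = 1 divides 1, a solution exists.
Multiply both sides by the inverse of 13 mod 21:
  13^(-1) mod 21 = 13
  x ≡ 13 × 1 ≡ 13 ≡ 13 (mod 21)
Verification: 13 × 13 = 169 = 8 × 21 + 1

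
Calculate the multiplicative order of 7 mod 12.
Powers of 7 mod 12: 7^1≡7, 7^2≡1. Order = 2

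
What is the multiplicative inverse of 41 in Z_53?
41^(-1) ≡ 22 (mod 53). Verification: 41 × 22 = 902 ≡ 1 (mod 53)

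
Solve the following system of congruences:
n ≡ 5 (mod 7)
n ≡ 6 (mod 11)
61

Using the Chinese Remainder Theorem:
M = product of moduli = 77
For equation 1: M_1 = 11, 11 ≡ 4 (mod 7), inverse of 11 mod 7 is 2 (check: 4 × 2 = 8 ≡ 1 (mod 7))
For equation 2: M_2 = 7, 7 ≡ 7 (mod 11), inverse of 7 mod 11 is 8 (check: 7 × 8 = 56 ≡ 1 (mod 11))
Combine: n ≡ Σ r_i×M_i×(M_i⁻¹ mod m_i) = 5×11×2 + 6×7×8 = 110 + 336 = 446
446 mod 77 = 61
n ≡ 61 (mod 77)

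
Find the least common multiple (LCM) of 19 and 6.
114

First find GCD(19, 6) using the Euclidean algorithm:
19 = 3 × 6 + 1
6 = 6 × 1 + 0
GCD(19, 6) = 1

LCM formula: LCM(a, b) = (a × b) / GCD(a, b)
LCM(19, 6) = (19 × 6) / 1
LCM(19, 6) = 114 / 1
LCM(19, 6) = 114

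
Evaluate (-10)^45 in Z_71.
Using repeated squaring. (-10) ≡ 61 (mod 71). 45 = 32 + 8 + 4 + 1 (binary 101101). Repeated squaring mod 71: 61^1 ≡ 61; 61^2 ≡ 61² = 3721 ≡ 29; 61^4 ≡ 29² = 841 ≡ 60; 61^8 ≡ 60² = 3600 ≡ 50; 61^16 ≡ 50² = 2500 ≡ 15; 61^32 ≡ 15² = 225 ≡ 12. Multiply: (-10)^45 ≡ 61^32 × 61^8 × 61^4 × 61^1 ≡ 12 × 50 × 60 × 61 (mod 71): 12 × 50 = 600 ≡ 32; 32 × 60 = 1920 ≡ 3; 3 × 61 = 183 ≡ 41. So (-10)^45 ≡ 41 (mod 71).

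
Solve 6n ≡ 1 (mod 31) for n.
26

Using Extended Euclidean Algorithm:
gcd(6, 31) = 1
Bezout coefficients: 6 × -5 + 31 × 1 = 1
So 6 × -5 ≡ 1 (mod 31)
The inverse is -5 mod 31 = 26
Verification: 6 × 26 = 156 = 5 × 31 + 1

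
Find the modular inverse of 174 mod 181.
174^(-1) ≡ 155 (mod 181). Verification: 174 × 155 = 26970 ≡ 1 (mod 181)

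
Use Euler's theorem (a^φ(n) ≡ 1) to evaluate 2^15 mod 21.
By Euler: 2^{12} ≡ 1 (mod 21) since gcd(2, 21) = 1. 15 = 1×12 + 3. So 2^{15} ≡ 2^{3} ≡ 8 (mod 21)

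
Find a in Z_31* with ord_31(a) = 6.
6 has order 6 mod 31 since 6^{6} ≡ 1 (mod 31) and no smaller power works.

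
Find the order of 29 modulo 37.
Powers of 29 mod 37: 29^1≡29, 29^2≡27, 29^3≡6, 29^4≡26, 29^5≡14, 29^6≡36, 29^7≡8, 29^8≡10, 29^9≡31, 29^10≡11, 29^11≡23, 29^12≡1. Order = 12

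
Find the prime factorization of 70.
2 × 5 × 7

Divide by primes starting from smallest:
70 ÷ 2 = 35
35 ÷ 5 = 7
7 ÷ 7 = 1

70 = 2 × 5 × 7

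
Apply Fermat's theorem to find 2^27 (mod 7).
By Fermat: 2^{6} ≡ 1 (mod 7). 27 = 4×6 + 3. So 2^{27} ≡ 2^{3} ≡ 1 (mod 7)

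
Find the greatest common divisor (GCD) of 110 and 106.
2

Using the Euclidean algorithm:
110 = 1 × 106 + 4
106 = 26 × 4 + 2
4 = 2 × 2 + 0

GCD(110, 106) = 2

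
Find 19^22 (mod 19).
Using repeated squaring. 19 ≡ 0 (mod 19). 22 = 16 + 4 + 2 (binary 10110). Repeated squaring mod 19: 0^1 ≡ 0; 0^2 ≡ 0² = 0 ≡ 0; 0^4 ≡ 0² = 0 ≡ 0; 0^8 ≡ 0² = 0 ≡ 0; 0^16 ≡ 0² = 0 ≡ 0. Multiply: 19^22 ≡ 0^16 × 0^4 × 0^2 ≡ 0 × 0 × 0 (mod 19): 0 × 0 = 0 ≡ 0; 0 × 0 = 0 ≡ 0. So 19^22 ≡ 0 (mod 19).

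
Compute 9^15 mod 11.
Using Fermat: 9^{10} ≡ 1 (mod 11). 15 ≡ 5 (mod 10). So 9^{15} ≡ 9^{5} ≡ 1 (mod 11)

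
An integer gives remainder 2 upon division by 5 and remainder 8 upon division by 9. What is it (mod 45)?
M = 5 × 9 = 45. M₁ = 9, y₁ ≡ 4 (mod 5). M₂ = 5, y₂ ≡ 2 (mod 9). n = 2×9×4 + 8×5×2 ≡ 17 (mod 45). The smallest positive such number is 17.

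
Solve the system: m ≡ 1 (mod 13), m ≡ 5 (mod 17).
M = 13 × 17 = 221. M₁ = 17, y₁ ≡ 10 (mod 13). M₂ = 13, y₂ ≡ 4 (mod 17). m = 1×17×10 + 5×13×4 ≡ 209 (mod 221)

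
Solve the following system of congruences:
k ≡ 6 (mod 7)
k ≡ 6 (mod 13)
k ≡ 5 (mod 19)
461

Using the Chinese Remainder Theorem:
M = product of moduli = 1729
For equation 1: M_1 = 247, 247 ≡ 2 (mod 7), inverse of 247 mod 7 is 4 (check: 2 × 4 = 8 ≡ 1 (mod 7))
For equation 2: M_2 = 133, 133 ≡ 3 (mod 13), inverse of 133 mod 13 is 9 (check: 3 × 9 = 27 ≡ 1 (mod 13))
For equation 3: M_3 = 91, 91 ≡ 15 (mod 19), inverse of 91 mod 19 is 14 (check: 15 × 14 = 210 ≡ 1 (mod 19))
Combine: k ≡ Σ r_i×M_i×(M_i⁻¹ mod m_i) = 6×247×4 + 6×133×9 + 5×91×14 = 5928 + 7182 + 6370 = 19480
19480 mod 1729 = 461
k ≡ 461 (mod 1729)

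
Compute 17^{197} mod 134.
71

Using successive squaring:
Binary expansion of 197: 11000101
Powers of 17 mod 134 (each is the square of the previous):
  17^1 ≡ 17 (mod 134)
  17^2 ≡ 17² = 289 ≡ 21 (mod 134)
  17^4 ≡ 21² = 441 ≡ 39 (mod 134)
  17^8 ≡ 39² = 1521 ≡ 47 (mod 134)
  17^16 ≡ 47² = 2209 ≡ 65 (mod 134)
  17^32 ≡ 65² = 4225 ≡ 71 (mod 134)
  17^64 ≡ 71² = 5041 ≡ 83 (mod 134)
  17^128 ≡ 83² = 6889 ≡ 55 (mod 134)
197 = 128 + 64 + 4 + 1, so 17^197 = 17^128 × 17^64 × 17^4 × 17^1 ≡ 55 × 83 × 39 × 17 (mod 134)
Multiplying step by step:
  55 × 83 = 4565 ≡ 9 (mod 134)
  9 × 39 = 351 ≡ 83 (mod 134)
  83 × 17 = 1411 ≡ 71 (mod 134)
Result: 17^197 ≡ 71 (mod 134)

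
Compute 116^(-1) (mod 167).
116^(-1) ≡ 36 (mod 167). Verification: 116 × 36 = 4176 ≡ 1 (mod 167)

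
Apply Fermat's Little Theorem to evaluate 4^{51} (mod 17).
13

By Fermat's Little Theorem, a^(p-1) ≡ 1 (mod p) for prime p and gcd(a, p) = 1
Here p = 17, so 4^16 ≡ 1 (mod 17)
We can reduce the exponent: 51 mod 16 = 3
So 4^51 ≡ 4^3 (mod 17)
Computing: 4^3 mod 17 = 13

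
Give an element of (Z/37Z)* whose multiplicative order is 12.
8 has order 12 mod 37 since 8^{12} ≡ 1 (mod 37) and no smaller power works.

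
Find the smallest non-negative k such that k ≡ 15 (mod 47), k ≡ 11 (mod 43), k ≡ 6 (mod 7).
4010

Using the Chinese Remainder Theorem:
M = product of moduli = 14147
For equation 1: M_1 = 301, 301 ≡ 19 (mod 47), inverse of 301 mod 47 is 5 (check: 19 × 5 = 95 ≡ 1 (mod 47))
For equation 2: M_2 = 329, 329 ≡ 28 (mod 43), inverse of 329 mod 43 is 20 (check: 28 × 20 = 560 ≡ 1 (mod 43))
For equation 3: M_3 = 2021, 2021 ≡ 5 (mod 7), inverse of 2021 mod 7 is 3 (check: 5 × 3 = 15 ≡ 1 (mod 7))
Combine: k ≡ Σ r_i×M_i×(M_i⁻¹ mod m_i) = 15×301×5 + 11×329×20 + 6×2021×3 = 22575 + 72380 + 36378 = 131333
131333 mod 14147 = 4010
k ≡ 4010 (mod 14147)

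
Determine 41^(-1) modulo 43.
41^(-1) ≡ 21 (mod 43). Verification: 41 × 21 = 861 ≡ 1 (mod 43)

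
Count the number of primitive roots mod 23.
Number of primitive roots mod 23 = φ(22) = 10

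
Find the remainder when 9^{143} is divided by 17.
By Fermat: 9^{16} ≡ 1 (mod 17). 143 = 8×16 + 15. So 9^{143} ≡ 9^{15} ≡ 2 (mod 17)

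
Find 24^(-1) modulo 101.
80

Using Extended Euclidean Algorithm:
gcd(24, 101) = 1
Bezout coefficients: 24 × -21 + 101 × 5 = 1
So 24 × -21 ≡ 1 (mod 101)
The inverse is -21 mod 101 = 80
Verification: 24 × 80 = 1920 = 19 × 101 + 1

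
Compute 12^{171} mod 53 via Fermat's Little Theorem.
26

By Fermat's Little Theorem, a^(p-1) ≡ 1 (mod p) for prime p and gcd(a, p) = 1
Here p = 53, so 12^52 ≡ 1 (mod 53)
We can reduce the exponent: 171 mod 52 = 15
So 12^171 ≡ 12^15 (mod 53)
Computing: 12^15 mod 53 = 26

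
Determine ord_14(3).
Powers of 3 mod 14: 3^1≡3, 3^2≡9, 3^3≡13, 3^4≡11, 3^5≡5, 3^6≡1. Order = 6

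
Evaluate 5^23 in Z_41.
Using repeated squaring. 23 = 16 + 4 + 2 + 1 (binary 10111). Repeated squaring mod 41: 5^1 ≡ 5; 5^2 ≡ 5² = 25 ≡ 25; 5^4 ≡ 25² = 625 ≡ 10; 5^8 ≡ 10² = 100 ≡ 18; 5^16 ≡ 18² = 324 ≡ 37. Multiply: 5^23 = 5^16 × 5^4 × 5^2 × 5^1 ≡ 37 × 10 × 25 × 5 (mod 41): 37 × 10 = 370 ≡ 1; 1 × 25 = 25 ≡ 25; 25 × 5 = 125 ≡ 2. So 5^23 ≡ 2 (mod 41).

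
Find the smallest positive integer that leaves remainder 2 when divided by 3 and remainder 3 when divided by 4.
M = 3 × 4 = 12. M₁ = 4, y₁ ≡ 1 (mod 3). M₂ = 3, y₂ ≡ 3 (mod 4). y = 2×4×1 + 3×3×3 ≡ 11 (mod 12). The smallest positive such number is 11.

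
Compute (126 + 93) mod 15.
9

(126 + 93) = 219
219 mod 15 = 9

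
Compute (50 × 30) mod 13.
5

(50 × 30) = 1500
1500 mod 13 = 5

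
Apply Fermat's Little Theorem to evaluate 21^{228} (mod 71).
60

By Fermat's Little Theorem, a^(p-1) ≡ 1 (mod p) for prime p and gcd(a, p) = 1
Here p = 71, so 21^70 ≡ 1 (mod 71)
We can reduce the exponent: 228 mod 70 = 18
So 21^228 ≡ 21^18 (mod 71)
Computing: 21^18 mod 71 = 60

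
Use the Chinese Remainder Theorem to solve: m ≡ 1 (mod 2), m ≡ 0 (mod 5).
M = 2 × 5 = 10. M₁ = 5, y₁ ≡ 1 (mod 2). M₂ = 2, y₂ ≡ 3 (mod 5). m = 1×5×1 + 0×2×3 ≡ 5 (mod 10)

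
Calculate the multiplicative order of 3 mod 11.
Powers of 3 mod 11: 3^1≡3, 3^2≡9, 3^3≡5, 3^4≡4, 3^5≡1. Order = 5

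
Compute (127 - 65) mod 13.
10

(127 - 65) = 62
62 mod 13 = 10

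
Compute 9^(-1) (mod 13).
9^(-1) ≡ 3 (mod 13). Verification: 9 × 3 = 27 ≡ 1 (mod 13)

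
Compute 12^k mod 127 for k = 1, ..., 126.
g^1, g^2, ..., g^{126} mod 127: {12, 17, 77, 35, 39, 87, 28, 82, 95, 124, 91, 76, 23, 22, 10, 120, 43, 8, 96, 9, 108, 26, 58, 61, 97, 21, 125, 103, 93, 100, 57, 49, 80, 71, 90, 64, 6, 72, 102, 81, 83, 107, 14, 41, 111, 62, 109, 38, 75, 11, 5, 60, 85, 4, 48, 68, 54, 13, 29, 94, 112, 74, 126, 115, 110, 50, 92, 88, 40, 99, 45, 32, 3, 36, 51, 104, 105, 117, 7, 84, 119, 31, 118, 19, 101, 69, 66, 30, 106, 2, 24, 34, 27, 70, 78, 47, 56, 37, 63, 121, 55, 25, 46, 44, 20, 113, 86, 16, 65, 18, 89, 52, 116, 122, 67, 42, 123, 79, 59, 73, 114, 98, 33, 15, 53, 1}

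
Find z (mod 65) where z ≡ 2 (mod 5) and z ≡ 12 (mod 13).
M = 5 × 13 = 65. M₁ = 13, y₁ ≡ 2 (mod 5). M₂ = 5, y₂ ≡ 8 (mod 13). z = 2×13×2 + 12×5×8 ≡ 12 (mod 65)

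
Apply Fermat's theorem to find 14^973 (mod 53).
By Fermat: 14^{52} ≡ 1 (mod 53). 973 ≡ 37 (mod 52). So 14^{973} ≡ 14^{37} ≡ 18 (mod 53)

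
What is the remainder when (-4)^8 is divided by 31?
(-4) ≡ 27 (mod 31). 8 = 8 (binary 1000). Repeated squaring mod 31: 27^1 ≡ 27; 27^2 ≡ 27² = 729 ≡ 16; 27^4 ≡ 16² = 256 ≡ 8; 27^8 ≡ 8² = 64 ≡ 2. So (-4)^8 ≡ 2 (mod 31).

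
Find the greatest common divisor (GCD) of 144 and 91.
1

Using the Euclidean algorithm:
144 = 1 × 91 + 53
91 = 1 × 53 + 38
53 = 1 × 38 + 15
38 = 2 × 15 + 8
15 = 1 × 8 + 7
8 = 1 × 7 + 1
7 = 7 × 1 + 0

GCD(144, 91) = 1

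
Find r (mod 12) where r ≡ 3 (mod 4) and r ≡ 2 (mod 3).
M = 4 × 3 = 12. M₁ = 3, y₁ ≡ 3 (mod 4). M₂ = 4, y₂ ≡ 1 (mod 3). r = 3×3×3 + 2×4×1 ≡ 11 (mod 12)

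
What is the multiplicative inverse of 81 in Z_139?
81^(-1) ≡ 127 (mod 139). Verification: 81 × 127 = 10287 ≡ 1 (mod 139)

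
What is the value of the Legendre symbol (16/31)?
(16/31) = 16^{15} mod 31 = 1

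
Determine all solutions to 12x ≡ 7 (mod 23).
14

Since gcd(12, 23) = 1 divides 7, a solution exists.
Multiply both sides by the inverse of 12 mod 23:
  12^(-1) mod 23 = 2
  x ≡ 2 × 7 ≡ 14 ≡ 14 (mod 23)
Verification: 12 × 14 = 168 = 7 × 23 + 7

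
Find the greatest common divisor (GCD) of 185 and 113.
1

Using the Euclidean algorithm:
185 = 1 × 113 + 72
113 = 1 × 72 + 41
72 = 1 × 41 + 31
41 = 1 × 31 + 10
31 = 3 × 10 + 1
10 = 10 × 1 + 0

GCD(185, 113) = 1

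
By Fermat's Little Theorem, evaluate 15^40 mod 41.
By Fermat's Little Theorem, 15^{40} ≡ 1 (mod 41) since 41 is prime and gcd(15, 41) = 1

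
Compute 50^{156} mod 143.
27

Using successive squaring:
Binary expansion of 156: 10011100
Powers of 50 mod 143 (each is the square of the previous):
  50^1 ≡ 50 (mod 143)
  50^2 ≡ 50² = 2500 ≡ 69 (mod 143)
  50^4 ≡ 69² = 4761 ≡ 42 (mod 143)
  50^8 ≡ 42² = 1764 ≡ 48 (mod 143)
  50^16 ≡ 48² = 2304 ≡ 16 (mod 143)
  50^32 ≡ 16² = 256 ≡ 113 (mod 143)
  50^64 ≡ 113² = 12769 ≡ 42 (mod 143)
  50^128 ≡ 42² = 1764 ≡ 48 (mod 143)
156 = 128 + 16 + 8 + 4, so 50^156 = 50^128 × 50^16 × 50^8 × 50^4 ≡ 48 × 16 × 48 × 42 (mod 143)
Multiplying step by step:
  48 × 16 = 768 ≡ 53 (mod 143)
  53 × 48 = 2544 ≡ 113 (mod 143)
  113 × 42 = 4746 ≡ 27 (mod 143)
Result: 50^156 ≡ 27 (mod 143)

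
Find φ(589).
540

Prime factorization: 589 = 19 × 31
Using the formula φ(n) = n × Π(1 - 1/p) for each prime factor p:
φ(589) = 589 × (1 - 1/19) × (1 - 1/31)
φ(589) = 540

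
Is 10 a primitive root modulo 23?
Yes

To verify, check if 10^(22/q) ≢ 1 (mod 23) for each prime divisor q of 22
Divisors of 22 = 22: [1, 2, 11, 22]
  10^(22/2) = 10^11 ≡ 22 (mod 23)
  10^(22/11) = 10^2 ≡ 8 (mod 23)
Conclusion: 10 is a primitive root modulo 23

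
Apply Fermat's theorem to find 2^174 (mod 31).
By Fermat: 2^{30} ≡ 1 (mod 31). 174 ≡ 24 (mod 30). So 2^{174} ≡ 2^{24} ≡ 16 (mod 31)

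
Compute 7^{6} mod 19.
1

Using successive squaring:
Binary expansion of 6: 110
Powers of 7 mod 19 (each is the square of the previous):
  7^1 ≡ 7 (mod 19)
  7^2 ≡ 7² = 49 ≡ 11 (mod 19)
  7^4 ≡ 11² = 121 ≡ 7 (mod 19)
6 = 4 + 2, so 7^6 = 7^4 × 7^2 ≡ 7 × 11 (mod 19)
Multiplying step by step:
  7 × 11 = 77 ≡ 1 (mod 19)
Result: 7^6 ≡ 1 (mod 19)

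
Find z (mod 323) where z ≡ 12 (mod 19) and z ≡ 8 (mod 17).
M = 19 × 17 = 323. M₁ = 17, y₁ ≡ 9 (mod 19). M₂ = 19, y₂ ≡ 9 (mod 17). z = 12×17×9 + 8×19×9 ≡ 297 (mod 323)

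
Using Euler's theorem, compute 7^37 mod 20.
By Euler: 7^{8} ≡ 1 (mod 20) since gcd(7, 20) = 1. 37 = 4×8 + 5. So 7^{37} ≡ 7^{5} ≡ 7 (mod 20)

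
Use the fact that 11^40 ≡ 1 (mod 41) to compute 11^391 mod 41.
By Fermat: 11^{40} ≡ 1 (mod 41). 391 ≡ 31 (mod 40). So 11^{391} ≡ 11^{31} ≡ 24 (mod 41)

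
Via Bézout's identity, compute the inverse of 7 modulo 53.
Extended GCD: 7(-15) + 53(2) = 1. So 7^(-1) ≡ 38 ≡ 38 (mod 53). Verify: 7 × 38 = 266 ≡ 1 (mod 53)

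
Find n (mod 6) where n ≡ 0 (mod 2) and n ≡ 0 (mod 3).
M = 2 × 3 = 6. M₁ = 3, y₁ ≡ 1 (mod 2). M₂ = 2, y₂ ≡ 2 (mod 3). n = 0×3×1 + 0×2×2 ≡ 0 (mod 6)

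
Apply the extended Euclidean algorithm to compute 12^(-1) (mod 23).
Extended GCD: 12(2) + 23(-1) = 1. So 12^(-1) ≡ 2 ≡ 2 (mod 23). Verify: 12 × 2 = 24 ≡ 1 (mod 23)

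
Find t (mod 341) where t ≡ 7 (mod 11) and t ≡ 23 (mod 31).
M = 11 × 31 = 341. M₁ = 31, y₁ ≡ 5 (mod 11). M₂ = 11, y₂ ≡ 17 (mod 31). t = 7×31×5 + 23×11×17 ≡ 271 (mod 341)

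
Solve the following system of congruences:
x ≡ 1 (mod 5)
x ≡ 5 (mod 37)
116

Using the Chinese Remainder Theorem:
M = product of moduli = 185
For equation 1: M_1 = 37, 37 ≡ 2 (mod 5), inverse of 37 mod 5 is 3 (check: 2 × 3 = 6 ≡ 1 (mod 5))
For equation 2: M_2 = 5, 5 ≡ 5 (mod 37), inverse of 5 mod 37 is 15 (check: 5 × 15 = 75 ≡ 1 (mod 37))
Combine: x ≡ Σ r_i×M_i×(M_i⁻¹ mod m_i) = 1×37×3 + 5×5×15 = 111 + 375 = 486
486 mod 185 = 116
x ≡ 116 (mod 185)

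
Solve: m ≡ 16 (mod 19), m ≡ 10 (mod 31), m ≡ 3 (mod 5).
M = 19 × 31 × 5 = 2945. M₁ = 155, y₁ ≡ 13 (mod 19). M₂ = 95, y₂ ≡ 16 (mod 31). M₃ = 589, y₃ ≡ 4 (mod 5). m = 16×155×13 + 10×95×16 + 3×589×4 ≡ 1498 (mod 2945)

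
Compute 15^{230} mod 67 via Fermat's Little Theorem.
9

By Fermat's Little Theorem, a^(p-1) ≡ 1 (mod p) for prime p and gcd(a, p) = 1
Here p = 67, so 15^66 ≡ 1 (mod 67)
We can reduce the exponent: 230 mod 66 = 32
So 15^230 ≡ 15^32 (mod 67)
Computing: 15^32 mod 67 = 9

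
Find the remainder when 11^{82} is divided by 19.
By Fermat: 11^{18} ≡ 1 (mod 19). 82 = 4×18 + 10. So 11^{82} ≡ 11^{10} ≡ 11 (mod 19)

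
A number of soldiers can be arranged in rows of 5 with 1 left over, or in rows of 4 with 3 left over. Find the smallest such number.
M = 5 × 4 = 20. M₁ = 4, y₁ ≡ 4 (mod 5). M₂ = 5, y₂ ≡ 1 (mod 4). z = 1×4×4 + 3×5×1 ≡ 11 (mod 20). The smallest positive such number is 11.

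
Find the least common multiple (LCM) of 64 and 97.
6208

First find GCD(64, 97) using the Euclidean algorithm:
64 = 0 × 97 + 64
97 = 1 × 64 + 33
64 = 1 × 33 + 31
33 = 1 × 31 + 2
31 = 15 × 2 + 1
2 = 2 × 1 + 0
GCD(64, 97) = 1

LCM formula: LCM(a, b) = (a × b) / GCD(a, b)
LCM(64, 97) = (64 × 97) / 1
LCM(64, 97) = 6208 / 1
LCM(64, 97) = 6208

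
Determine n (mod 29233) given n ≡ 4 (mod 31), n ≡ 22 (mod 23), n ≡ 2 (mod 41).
7382

Using the Chinese Remainder Theorem:
M = product of moduli = 29233
For equation 1: M_1 = 943, 943 ≡ 13 (mod 31), inverse of 943 mod 31 is 12 (check: 13 × 12 = 156 ≡ 1 (mod 31))
For equation 2: M_2 = 1271, 1271 ≡ 6 (mod 23), inverse of 1271 mod 23 is 4 (check: 6 × 4 = 24 ≡ 1 (mod 23))
For equation 3: M_3 = 713, 713 ≡ 16 (mod 41), inverse of 713 mod 41 is 18 (check: 16 × 18 = 288 ≡ 1 (mod 41))
Combine: n ≡ Σ r_i×M_i×(M_i⁻¹ mod m_i) = 4×943×12 + 22×1271×4 + 2×713×18 = 45264 + 111848 + 25668 = 182780
182780 mod 29233 = 7382
n ≡ 7382 (mod 29233)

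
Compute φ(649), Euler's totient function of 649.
580

Prime factorization: 649 = 11 × 59
Using the formula φ(n) = n × Π(1 - 1/p) for each prime factor p:
φ(649) = 649 × (1 - 1/11) × (1 - 1/59)
φ(649) = 580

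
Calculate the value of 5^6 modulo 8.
6 = 4 + 2 (binary 110). Repeated squaring mod 8: 5^1 ≡ 5; 5^2 ≡ 5² = 25 ≡ 1; 5^4 ≡ 1² = 1 ≡ 1. Multiply: 5^6 = 5^4 × 5^2 ≡ 1 × 1 (mod 8): 1 × 1 = 1 ≡ 1. So 5^6 ≡ 1 (mod 8).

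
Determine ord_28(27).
Powers of 27 mod 28: 27^1≡27, 27^2≡1. Order = 2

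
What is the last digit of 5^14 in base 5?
Using repeated squaring. 5 ≡ 0 (mod 5). 14 = 8 + 4 + 2 (binary 1110). Repeated squaring mod 5: 0^1 ≡ 0; 0^2 ≡ 0² = 0 ≡ 0; 0^4 ≡ 0² = 0 ≡ 0; 0^8 ≡ 0² = 0 ≡ 0. Multiply: 5^14 ≡ 0^8 × 0^4 × 0^2 ≡ 0 × 0 × 0 (mod 5): 0 × 0 = 0 ≡ 0; 0 × 0 = 0 ≡ 0. So 5^14 ≡ 0 (mod 5).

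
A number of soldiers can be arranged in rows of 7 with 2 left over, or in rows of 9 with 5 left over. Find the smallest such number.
M = 7 × 9 = 63. M₁ = 9, y₁ ≡ 4 (mod 7). M₂ = 7, y₂ ≡ 4 (mod 9). t = 2×9×4 + 5×7×4 ≡ 23 (mod 63). The smallest positive such number is 23.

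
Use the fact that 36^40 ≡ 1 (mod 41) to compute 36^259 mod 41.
By Fermat: 36^{40} ≡ 1 (mod 41). 259 = 6×40 + 19. So 36^{259} ≡ 36^{19} ≡ 8 (mod 41)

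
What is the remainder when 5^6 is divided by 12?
6 = 4 + 2 (binary 110). Repeated squaring mod 12: 5^1 ≡ 5; 5^2 ≡ 5² = 25 ≡ 1; 5^4 ≡ 1² = 1 ≡ 1. Multiply: 5^6 = 5^4 × 5^2 ≡ 1 × 1 (mod 12): 1 × 1 = 1 ≡ 1. So 5^6 ≡ 1 (mod 12).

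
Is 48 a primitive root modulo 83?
No

To verify, check if 48^(82/q) ≢ 1 (mod 83) for each prime divisor q of 82
Divisors of 82 = 82: [1, 2, 41, 82]
  48^(82/41) = 48^2 ≡ 63 (mod 83)
  48^(82/2) = 48^41 ≡ 1 (mod 83)
Conclusion: 48 is not a primitive root modulo 83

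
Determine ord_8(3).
Powers of 3 mod 8: 3^1≡3, 3^2≡1. Order = 2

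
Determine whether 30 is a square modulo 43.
By Euler's criterion: 30^{21} ≡ 42 (mod 43). Since this equals -1 (≡ 42), 30 is not a QR.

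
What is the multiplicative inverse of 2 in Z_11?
6

Using Extended Euclidean Algorithm:
gcd(2, 11) = 1
Bezout coefficients: 2 × -5 + 11 × 1 = 1
So 2 × -5 ≡ 1 (mod 11)
The inverse is -5 mod 11 = 6
Verification: 2 × 6 = 12 = 1 × 11 + 1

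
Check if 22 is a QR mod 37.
By Euler's criterion: 22^{18} ≡ 36 (mod 37). Since this equals -1 (≡ 36), 22 is not a QR.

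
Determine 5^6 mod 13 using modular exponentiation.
6 = 4 + 2 (binary 110). Repeated squaring mod 13: 5^1 ≡ 5; 5^2 ≡ 5² = 25 ≡ 12; 5^4 ≡ 12² = 144 ≡ 1. Multiply: 5^6 = 5^4 × 5^2 ≡ 1 × 12 (mod 13): 1 × 12 = 12 ≡ 12. So 5^6 ≡ 12 (mod 13).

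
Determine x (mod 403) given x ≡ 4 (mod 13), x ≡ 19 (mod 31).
329

Using the Chinese Remainder Theorem:
M = product of moduli = 403
For equation 1: M_1 = 31, 31 ≡ 5 (mod 13), inverse of 31 mod 13 is 8 (check: 5 × 8 = 40 ≡ 1 (mod 13))
For equation 2: M_2 = 13, 13 ≡ 13 (mod 31), inverse of 13 mod 31 is 12 (check: 13 × 12 = 156 ≡ 1 (mod 31))
Combine: x ≡ Σ r_i×M_i×(M_i⁻¹ mod m_i) = 4×31×8 + 19×13×12 = 992 + 2964 = 3956
3956 mod 403 = 329
x ≡ 329 (mod 403)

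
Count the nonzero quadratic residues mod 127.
For prime 127, there are (p-1)/2 = (127-1)/2 = 63 quadratic residues (excluding 0).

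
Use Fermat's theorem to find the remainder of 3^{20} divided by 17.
13

By Fermat's Little Theorem, a^(p-1) ≡ 1 (mod p) for prime p and gcd(a, p) = 1
Here p = 17, so 3^16 ≡ 1 (mod 17)
We can reduce the exponent: 20 mod 16 = 4
So 3^20 ≡ 3^4 (mod 17)
Computing: 3^4 mod 17 = 13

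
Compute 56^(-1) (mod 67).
56^(-1) ≡ 6 (mod 67). Verification: 56 × 6 = 336 ≡ 1 (mod 67)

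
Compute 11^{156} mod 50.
11

Using successive squaring:
Binary expansion of 156: 10011100
Powers of 11 mod 50 (each is the square of the previous):
  11^1 ≡ 11 (mod 50)
  11^2 ≡ 11² = 121 ≡ 21 (mod 50)
  11^4 ≡ 21² = 441 ≡ 41 (mod 50)
  11^8 ≡ 41² = 1681 ≡ 31 (mod 50)
  11^16 ≡ 31² = 961 ≡ 11 (mod 50)
  11^32 ≡ 11² = 121 ≡ 21 (mod 50)
  11^64 ≡ 21² = 441 ≡ 41 (mod 50)
  11^128 ≡ 41² = 1681 ≡ 31 (mod 50)
156 = 128 + 16 + 8 + 4, so 11^156 = 11^128 × 11^16 × 11^8 × 11^4 ≡ 31 × 11 × 31 × 41 (mod 50)
Multiplying step by step:
  31 × 11 = 341 ≡ 41 (mod 50)
  41 × 31 = 1271 ≡ 21 (mod 50)
  21 × 41 = 861 ≡ 11 (mod 50)
Result: 11^156 ≡ 11 (mod 50)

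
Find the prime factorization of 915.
3 × 5 × 61

Divide by primes starting from smallest:
915 ÷ 3 = 305
305 ÷ 5 = 61
61 ÷ 61 = 1

915 = 3 × 5 × 61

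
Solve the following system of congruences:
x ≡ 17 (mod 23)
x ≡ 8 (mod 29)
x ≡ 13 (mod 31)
385

Using the Chinese Remainder Theorem:
M = product of moduli = 20677
For equation 1: M_1 = 899, 899 ≡ 2 (mod 23), inverse of 899 mod 23 is 12 (check: 2 × 12 = 24 ≡ 1 (mod 23))
For equation 2: M_2 = 713, 713 ≡ 17 (mod 29), inverse of 713 mod 29 is 12 (check: 17 × 12 = 204 ≡ 1 (mod 29))
For equation 3: M_3 = 667, 667 ≡ 16 (mod 31), inverse of 667 mod 31 is 2 (check: 16 × 2 = 32 ≡ 1 (mod 31))
Combine: x ≡ Σ r_i×M_i×(M_i⁻¹ mod m_i) = 17×899×12 + 8×713×12 + 13×667×2 = 183396 + 68448 + 17342 = 269186
269186 mod 20677 = 385
x ≡ 385 (mod 20677)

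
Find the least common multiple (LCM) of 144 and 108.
432

First find GCD(144, 108) using the Euclidean algorithm:
144 = 1 × 108 + 36
108 = 3 × 36 + 0
GCD(144, 108) = 36

LCM formula: LCM(a, b) = (a × b) / GCD(a, b)
LCM(144, 108) = (144 × 108) / 36
LCM(144, 108) = 15552 / 36
LCM(144, 108) = 432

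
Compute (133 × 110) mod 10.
0

(133 × 110) = 14630
14630 mod 10 = 0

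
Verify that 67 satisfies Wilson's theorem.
(66)! mod 67 = 66. Since this equals -1 (mod 67), Wilson confirms 67 is prime.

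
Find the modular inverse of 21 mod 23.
21^(-1) ≡ 11 (mod 23). Verification: 21 × 11 = 231 ≡ 1 (mod 23)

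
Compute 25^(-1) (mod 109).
25^(-1) ≡ 48 (mod 109). Verification: 25 × 48 = 1200 ≡ 1 (mod 109)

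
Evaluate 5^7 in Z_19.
7 = 4 + 2 + 1 (binary 111). Repeated squaring mod 19: 5^1 ≡ 5; 5^2 ≡ 5² = 25 ≡ 6; 5^4 ≡ 6² = 36 ≡ 17. Multiply: 5^7 = 5^4 × 5^2 × 5^1 ≡ 17 × 6 × 5 (mod 19): 17 × 6 = 102 ≡ 7; 7 × 5 = 35 ≡ 16. So 5^7 ≡ 16 (mod 19).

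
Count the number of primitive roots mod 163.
Number of primitive roots mod 163 = φ(162) = 54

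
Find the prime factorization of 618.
2 × 3 × 103

Divide by primes starting from smallest:
618 ÷ 2 = 309
309 ÷ 3 = 103
103 ÷ 103 = 1

618 = 2 × 3 × 103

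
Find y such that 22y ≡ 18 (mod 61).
23

Since gcd(22, 61) = 1 divides 18, a solution exists.
Multiply both sides by the inverse of 22 mod 61:
  22^(-1) mod 61 = 25
  x ≡ 25 × 18 ≡ 450 ≡ 23 (mod 61)
Verification: 22 × 23 = 506 = 8 × 61 + 18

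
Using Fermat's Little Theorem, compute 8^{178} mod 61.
41

By Fermat's Little Theorem, a^(p-1) ≡ 1 (mod p) for prime p and gcd(a, p) = 1
Here p = 61, so 8^60 ≡ 1 (mod 61)
We can reduce the exponent: 178 mod 60 = 58
So 8^178 ≡ 8^58 (mod 61)
Computing: 8^58 mod 61 = 41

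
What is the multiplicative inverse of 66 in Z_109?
66^(-1) ≡ 38 (mod 109). Verification: 66 × 38 = 2508 ≡ 1 (mod 109)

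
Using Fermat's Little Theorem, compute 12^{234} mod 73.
72

By Fermat's Little Theorem, a^(p-1) ≡ 1 (mod p) for prime p and gcd(a, p) = 1
Here p = 73, so 12^72 ≡ 1 (mod 73)
We can reduce the exponent: 234 mod 72 = 18
So 12^234 ≡ 12^18 (mod 73)
Computing: 12^18 mod 73 = 72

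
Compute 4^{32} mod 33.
16

Using successive squaring:
Binary expansion of 32: 100000
Powers of 4 mod 33 (each is the square of the previous):
  4^1 ≡ 4 (mod 33)
  4^2 ≡ 4² = 16 ≡ 16 (mod 33)
  4^4 ≡ 16² = 256 ≡ 25 (mod 33)
  4^8 ≡ 25² = 625 ≡ 31 (mod 33)
  4^16 ≡ 31² = 961 ≡ 4 (mod 33)
  4^32 ≡ 4² = 16 ≡ 16 (mod 33)
32 is a power of 2, so 4^32 is the last square: ≡ 16 (mod 33)
Result: 4^32 ≡ 16 (mod 33)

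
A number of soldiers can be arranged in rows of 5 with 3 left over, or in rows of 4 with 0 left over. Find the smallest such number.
M = 5 × 4 = 20. M₁ = 4, y₁ ≡ 4 (mod 5). M₂ = 5, y₂ ≡ 1 (mod 4). r = 3×4×4 + 0×5×1 ≡ 8 (mod 20). The smallest positive such number is 8.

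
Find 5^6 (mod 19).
6 = 4 + 2 (binary 110). Repeated squaring mod 19: 5^1 ≡ 5; 5^2 ≡ 5² = 25 ≡ 6; 5^4 ≡ 6² = 36 ≡ 17. Multiply: 5^6 = 5^4 × 5^2 ≡ 17 × 6 (mod 19): 17 × 6 = 102 ≡ 7. So 5^6 ≡ 7 (mod 19).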